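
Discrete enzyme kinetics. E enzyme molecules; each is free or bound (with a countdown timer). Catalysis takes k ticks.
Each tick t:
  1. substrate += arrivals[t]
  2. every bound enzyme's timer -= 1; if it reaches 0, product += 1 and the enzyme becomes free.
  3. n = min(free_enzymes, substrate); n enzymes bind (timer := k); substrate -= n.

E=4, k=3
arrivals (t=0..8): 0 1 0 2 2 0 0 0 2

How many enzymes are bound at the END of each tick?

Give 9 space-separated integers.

Answer: 0 1 1 3 4 4 2 0 2

Derivation:
t=0: arr=0 -> substrate=0 bound=0 product=0
t=1: arr=1 -> substrate=0 bound=1 product=0
t=2: arr=0 -> substrate=0 bound=1 product=0
t=3: arr=2 -> substrate=0 bound=3 product=0
t=4: arr=2 -> substrate=0 bound=4 product=1
t=5: arr=0 -> substrate=0 bound=4 product=1
t=6: arr=0 -> substrate=0 bound=2 product=3
t=7: arr=0 -> substrate=0 bound=0 product=5
t=8: arr=2 -> substrate=0 bound=2 product=5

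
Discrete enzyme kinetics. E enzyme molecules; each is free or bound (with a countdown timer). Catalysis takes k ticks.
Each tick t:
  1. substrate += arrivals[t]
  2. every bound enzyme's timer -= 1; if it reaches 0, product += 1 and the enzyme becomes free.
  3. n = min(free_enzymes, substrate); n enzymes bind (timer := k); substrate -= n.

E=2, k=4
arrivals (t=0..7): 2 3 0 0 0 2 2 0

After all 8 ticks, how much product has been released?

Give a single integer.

t=0: arr=2 -> substrate=0 bound=2 product=0
t=1: arr=3 -> substrate=3 bound=2 product=0
t=2: arr=0 -> substrate=3 bound=2 product=0
t=3: arr=0 -> substrate=3 bound=2 product=0
t=4: arr=0 -> substrate=1 bound=2 product=2
t=5: arr=2 -> substrate=3 bound=2 product=2
t=6: arr=2 -> substrate=5 bound=2 product=2
t=7: arr=0 -> substrate=5 bound=2 product=2

Answer: 2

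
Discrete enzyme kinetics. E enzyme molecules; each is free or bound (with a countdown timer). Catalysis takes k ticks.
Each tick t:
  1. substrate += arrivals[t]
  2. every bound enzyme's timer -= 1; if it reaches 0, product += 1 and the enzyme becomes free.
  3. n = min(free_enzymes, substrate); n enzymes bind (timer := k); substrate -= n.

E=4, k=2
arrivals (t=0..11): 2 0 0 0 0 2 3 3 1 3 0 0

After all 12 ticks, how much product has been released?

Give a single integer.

Answer: 12

Derivation:
t=0: arr=2 -> substrate=0 bound=2 product=0
t=1: arr=0 -> substrate=0 bound=2 product=0
t=2: arr=0 -> substrate=0 bound=0 product=2
t=3: arr=0 -> substrate=0 bound=0 product=2
t=4: arr=0 -> substrate=0 bound=0 product=2
t=5: arr=2 -> substrate=0 bound=2 product=2
t=6: arr=3 -> substrate=1 bound=4 product=2
t=7: arr=3 -> substrate=2 bound=4 product=4
t=8: arr=1 -> substrate=1 bound=4 product=6
t=9: arr=3 -> substrate=2 bound=4 product=8
t=10: arr=0 -> substrate=0 bound=4 product=10
t=11: arr=0 -> substrate=0 bound=2 product=12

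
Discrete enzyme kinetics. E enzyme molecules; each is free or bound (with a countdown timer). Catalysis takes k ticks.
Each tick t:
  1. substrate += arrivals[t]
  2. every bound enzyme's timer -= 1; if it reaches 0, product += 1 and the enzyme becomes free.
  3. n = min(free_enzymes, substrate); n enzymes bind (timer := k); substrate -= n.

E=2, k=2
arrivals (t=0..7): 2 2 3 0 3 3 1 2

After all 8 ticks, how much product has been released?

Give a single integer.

Answer: 6

Derivation:
t=0: arr=2 -> substrate=0 bound=2 product=0
t=1: arr=2 -> substrate=2 bound=2 product=0
t=2: arr=3 -> substrate=3 bound=2 product=2
t=3: arr=0 -> substrate=3 bound=2 product=2
t=4: arr=3 -> substrate=4 bound=2 product=4
t=5: arr=3 -> substrate=7 bound=2 product=4
t=6: arr=1 -> substrate=6 bound=2 product=6
t=7: arr=2 -> substrate=8 bound=2 product=6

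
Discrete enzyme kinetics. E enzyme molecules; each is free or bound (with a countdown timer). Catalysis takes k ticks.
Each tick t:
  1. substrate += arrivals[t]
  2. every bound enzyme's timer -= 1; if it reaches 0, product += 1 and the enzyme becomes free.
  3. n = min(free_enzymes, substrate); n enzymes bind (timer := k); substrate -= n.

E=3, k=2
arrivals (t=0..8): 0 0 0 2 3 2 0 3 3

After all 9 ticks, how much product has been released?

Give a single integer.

Answer: 6

Derivation:
t=0: arr=0 -> substrate=0 bound=0 product=0
t=1: arr=0 -> substrate=0 bound=0 product=0
t=2: arr=0 -> substrate=0 bound=0 product=0
t=3: arr=2 -> substrate=0 bound=2 product=0
t=4: arr=3 -> substrate=2 bound=3 product=0
t=5: arr=2 -> substrate=2 bound=3 product=2
t=6: arr=0 -> substrate=1 bound=3 product=3
t=7: arr=3 -> substrate=2 bound=3 product=5
t=8: arr=3 -> substrate=4 bound=3 product=6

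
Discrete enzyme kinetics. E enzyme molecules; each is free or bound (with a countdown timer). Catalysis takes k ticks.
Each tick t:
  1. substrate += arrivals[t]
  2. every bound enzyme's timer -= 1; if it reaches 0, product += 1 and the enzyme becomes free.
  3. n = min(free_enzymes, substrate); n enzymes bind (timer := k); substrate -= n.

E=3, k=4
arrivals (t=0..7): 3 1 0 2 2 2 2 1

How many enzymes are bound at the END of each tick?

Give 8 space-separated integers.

t=0: arr=3 -> substrate=0 bound=3 product=0
t=1: arr=1 -> substrate=1 bound=3 product=0
t=2: arr=0 -> substrate=1 bound=3 product=0
t=3: arr=2 -> substrate=3 bound=3 product=0
t=4: arr=2 -> substrate=2 bound=3 product=3
t=5: arr=2 -> substrate=4 bound=3 product=3
t=6: arr=2 -> substrate=6 bound=3 product=3
t=7: arr=1 -> substrate=7 bound=3 product=3

Answer: 3 3 3 3 3 3 3 3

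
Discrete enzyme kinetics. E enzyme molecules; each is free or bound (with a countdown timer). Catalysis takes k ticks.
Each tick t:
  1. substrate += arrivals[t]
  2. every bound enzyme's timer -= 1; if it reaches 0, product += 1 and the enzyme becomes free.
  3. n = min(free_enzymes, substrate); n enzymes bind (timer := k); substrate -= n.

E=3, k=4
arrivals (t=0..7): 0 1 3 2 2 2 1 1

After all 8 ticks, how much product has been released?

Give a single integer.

Answer: 3

Derivation:
t=0: arr=0 -> substrate=0 bound=0 product=0
t=1: arr=1 -> substrate=0 bound=1 product=0
t=2: arr=3 -> substrate=1 bound=3 product=0
t=3: arr=2 -> substrate=3 bound=3 product=0
t=4: arr=2 -> substrate=5 bound=3 product=0
t=5: arr=2 -> substrate=6 bound=3 product=1
t=6: arr=1 -> substrate=5 bound=3 product=3
t=7: arr=1 -> substrate=6 bound=3 product=3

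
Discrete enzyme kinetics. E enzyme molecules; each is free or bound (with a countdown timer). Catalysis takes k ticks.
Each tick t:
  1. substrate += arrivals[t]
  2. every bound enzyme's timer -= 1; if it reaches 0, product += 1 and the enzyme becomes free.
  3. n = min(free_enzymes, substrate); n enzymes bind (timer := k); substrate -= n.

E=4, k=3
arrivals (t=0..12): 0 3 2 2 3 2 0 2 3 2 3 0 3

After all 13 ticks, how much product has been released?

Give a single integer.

t=0: arr=0 -> substrate=0 bound=0 product=0
t=1: arr=3 -> substrate=0 bound=3 product=0
t=2: arr=2 -> substrate=1 bound=4 product=0
t=3: arr=2 -> substrate=3 bound=4 product=0
t=4: arr=3 -> substrate=3 bound=4 product=3
t=5: arr=2 -> substrate=4 bound=4 product=4
t=6: arr=0 -> substrate=4 bound=4 product=4
t=7: arr=2 -> substrate=3 bound=4 product=7
t=8: arr=3 -> substrate=5 bound=4 product=8
t=9: arr=2 -> substrate=7 bound=4 product=8
t=10: arr=3 -> substrate=7 bound=4 product=11
t=11: arr=0 -> substrate=6 bound=4 product=12
t=12: arr=3 -> substrate=9 bound=4 product=12

Answer: 12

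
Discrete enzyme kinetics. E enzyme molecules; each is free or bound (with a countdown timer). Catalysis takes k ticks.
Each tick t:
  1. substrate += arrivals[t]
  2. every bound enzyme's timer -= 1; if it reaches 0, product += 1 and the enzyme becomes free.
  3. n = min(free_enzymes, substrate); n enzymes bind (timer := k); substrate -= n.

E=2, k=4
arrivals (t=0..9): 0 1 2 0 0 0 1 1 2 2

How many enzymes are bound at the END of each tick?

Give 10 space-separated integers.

Answer: 0 1 2 2 2 2 2 2 2 2

Derivation:
t=0: arr=0 -> substrate=0 bound=0 product=0
t=1: arr=1 -> substrate=0 bound=1 product=0
t=2: arr=2 -> substrate=1 bound=2 product=0
t=3: arr=0 -> substrate=1 bound=2 product=0
t=4: arr=0 -> substrate=1 bound=2 product=0
t=5: arr=0 -> substrate=0 bound=2 product=1
t=6: arr=1 -> substrate=0 bound=2 product=2
t=7: arr=1 -> substrate=1 bound=2 product=2
t=8: arr=2 -> substrate=3 bound=2 product=2
t=9: arr=2 -> substrate=4 bound=2 product=3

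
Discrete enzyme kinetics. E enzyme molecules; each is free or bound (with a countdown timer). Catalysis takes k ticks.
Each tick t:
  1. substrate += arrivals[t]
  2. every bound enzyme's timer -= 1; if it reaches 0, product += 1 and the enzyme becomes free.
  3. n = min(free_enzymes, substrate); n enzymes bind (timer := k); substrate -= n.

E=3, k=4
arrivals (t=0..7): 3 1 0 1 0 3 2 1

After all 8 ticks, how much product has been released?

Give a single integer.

t=0: arr=3 -> substrate=0 bound=3 product=0
t=1: arr=1 -> substrate=1 bound=3 product=0
t=2: arr=0 -> substrate=1 bound=3 product=0
t=3: arr=1 -> substrate=2 bound=3 product=0
t=4: arr=0 -> substrate=0 bound=2 product=3
t=5: arr=3 -> substrate=2 bound=3 product=3
t=6: arr=2 -> substrate=4 bound=3 product=3
t=7: arr=1 -> substrate=5 bound=3 product=3

Answer: 3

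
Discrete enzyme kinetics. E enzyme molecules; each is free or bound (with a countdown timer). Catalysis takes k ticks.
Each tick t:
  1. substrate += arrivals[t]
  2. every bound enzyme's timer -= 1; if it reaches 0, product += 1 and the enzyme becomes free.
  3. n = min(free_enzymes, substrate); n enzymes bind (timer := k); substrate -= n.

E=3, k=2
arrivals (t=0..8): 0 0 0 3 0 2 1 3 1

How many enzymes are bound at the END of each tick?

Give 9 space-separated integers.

Answer: 0 0 0 3 3 2 3 3 3

Derivation:
t=0: arr=0 -> substrate=0 bound=0 product=0
t=1: arr=0 -> substrate=0 bound=0 product=0
t=2: arr=0 -> substrate=0 bound=0 product=0
t=3: arr=3 -> substrate=0 bound=3 product=0
t=4: arr=0 -> substrate=0 bound=3 product=0
t=5: arr=2 -> substrate=0 bound=2 product=3
t=6: arr=1 -> substrate=0 bound=3 product=3
t=7: arr=3 -> substrate=1 bound=3 product=5
t=8: arr=1 -> substrate=1 bound=3 product=6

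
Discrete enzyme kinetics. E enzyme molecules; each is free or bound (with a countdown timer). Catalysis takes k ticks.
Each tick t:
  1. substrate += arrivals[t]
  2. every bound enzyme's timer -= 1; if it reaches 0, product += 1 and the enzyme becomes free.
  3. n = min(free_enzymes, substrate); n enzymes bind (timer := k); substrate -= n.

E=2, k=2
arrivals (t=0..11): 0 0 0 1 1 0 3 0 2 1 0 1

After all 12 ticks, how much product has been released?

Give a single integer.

t=0: arr=0 -> substrate=0 bound=0 product=0
t=1: arr=0 -> substrate=0 bound=0 product=0
t=2: arr=0 -> substrate=0 bound=0 product=0
t=3: arr=1 -> substrate=0 bound=1 product=0
t=4: arr=1 -> substrate=0 bound=2 product=0
t=5: arr=0 -> substrate=0 bound=1 product=1
t=6: arr=3 -> substrate=1 bound=2 product=2
t=7: arr=0 -> substrate=1 bound=2 product=2
t=8: arr=2 -> substrate=1 bound=2 product=4
t=9: arr=1 -> substrate=2 bound=2 product=4
t=10: arr=0 -> substrate=0 bound=2 product=6
t=11: arr=1 -> substrate=1 bound=2 product=6

Answer: 6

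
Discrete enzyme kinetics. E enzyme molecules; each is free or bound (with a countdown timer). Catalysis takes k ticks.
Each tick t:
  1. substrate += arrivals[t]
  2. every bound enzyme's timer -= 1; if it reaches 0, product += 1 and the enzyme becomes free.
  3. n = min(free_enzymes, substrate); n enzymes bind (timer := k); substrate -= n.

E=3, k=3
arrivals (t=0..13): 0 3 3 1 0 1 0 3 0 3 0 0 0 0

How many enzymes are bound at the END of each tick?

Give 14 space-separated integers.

Answer: 0 3 3 3 3 3 3 3 3 3 3 3 3 2

Derivation:
t=0: arr=0 -> substrate=0 bound=0 product=0
t=1: arr=3 -> substrate=0 bound=3 product=0
t=2: arr=3 -> substrate=3 bound=3 product=0
t=3: arr=1 -> substrate=4 bound=3 product=0
t=4: arr=0 -> substrate=1 bound=3 product=3
t=5: arr=1 -> substrate=2 bound=3 product=3
t=6: arr=0 -> substrate=2 bound=3 product=3
t=7: arr=3 -> substrate=2 bound=3 product=6
t=8: arr=0 -> substrate=2 bound=3 product=6
t=9: arr=3 -> substrate=5 bound=3 product=6
t=10: arr=0 -> substrate=2 bound=3 product=9
t=11: arr=0 -> substrate=2 bound=3 product=9
t=12: arr=0 -> substrate=2 bound=3 product=9
t=13: arr=0 -> substrate=0 bound=2 product=12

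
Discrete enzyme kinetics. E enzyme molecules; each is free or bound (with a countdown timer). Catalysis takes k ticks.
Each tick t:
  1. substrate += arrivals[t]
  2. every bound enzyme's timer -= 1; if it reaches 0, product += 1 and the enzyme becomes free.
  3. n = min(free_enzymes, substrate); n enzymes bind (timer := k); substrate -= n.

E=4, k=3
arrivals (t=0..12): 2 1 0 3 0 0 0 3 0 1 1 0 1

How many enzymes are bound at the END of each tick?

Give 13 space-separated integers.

Answer: 2 3 3 4 3 3 0 3 3 4 2 2 2

Derivation:
t=0: arr=2 -> substrate=0 bound=2 product=0
t=1: arr=1 -> substrate=0 bound=3 product=0
t=2: arr=0 -> substrate=0 bound=3 product=0
t=3: arr=3 -> substrate=0 bound=4 product=2
t=4: arr=0 -> substrate=0 bound=3 product=3
t=5: arr=0 -> substrate=0 bound=3 product=3
t=6: arr=0 -> substrate=0 bound=0 product=6
t=7: arr=3 -> substrate=0 bound=3 product=6
t=8: arr=0 -> substrate=0 bound=3 product=6
t=9: arr=1 -> substrate=0 bound=4 product=6
t=10: arr=1 -> substrate=0 bound=2 product=9
t=11: arr=0 -> substrate=0 bound=2 product=9
t=12: arr=1 -> substrate=0 bound=2 product=10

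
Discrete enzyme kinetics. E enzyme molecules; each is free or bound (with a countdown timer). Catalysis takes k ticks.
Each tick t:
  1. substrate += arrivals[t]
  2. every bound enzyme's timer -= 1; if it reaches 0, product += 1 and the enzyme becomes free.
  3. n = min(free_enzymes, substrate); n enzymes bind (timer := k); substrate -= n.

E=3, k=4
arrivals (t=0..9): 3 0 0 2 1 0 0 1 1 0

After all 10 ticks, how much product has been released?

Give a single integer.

Answer: 6

Derivation:
t=0: arr=3 -> substrate=0 bound=3 product=0
t=1: arr=0 -> substrate=0 bound=3 product=0
t=2: arr=0 -> substrate=0 bound=3 product=0
t=3: arr=2 -> substrate=2 bound=3 product=0
t=4: arr=1 -> substrate=0 bound=3 product=3
t=5: arr=0 -> substrate=0 bound=3 product=3
t=6: arr=0 -> substrate=0 bound=3 product=3
t=7: arr=1 -> substrate=1 bound=3 product=3
t=8: arr=1 -> substrate=0 bound=2 product=6
t=9: arr=0 -> substrate=0 bound=2 product=6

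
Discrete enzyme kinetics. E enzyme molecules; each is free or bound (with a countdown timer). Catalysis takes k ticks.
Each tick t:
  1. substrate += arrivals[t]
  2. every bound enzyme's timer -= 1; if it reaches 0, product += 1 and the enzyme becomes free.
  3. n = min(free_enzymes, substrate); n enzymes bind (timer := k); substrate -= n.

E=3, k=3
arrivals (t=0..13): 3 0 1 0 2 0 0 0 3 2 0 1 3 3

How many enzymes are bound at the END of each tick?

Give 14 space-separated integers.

Answer: 3 3 3 1 3 3 2 0 3 3 3 3 3 3

Derivation:
t=0: arr=3 -> substrate=0 bound=3 product=0
t=1: arr=0 -> substrate=0 bound=3 product=0
t=2: arr=1 -> substrate=1 bound=3 product=0
t=3: arr=0 -> substrate=0 bound=1 product=3
t=4: arr=2 -> substrate=0 bound=3 product=3
t=5: arr=0 -> substrate=0 bound=3 product=3
t=6: arr=0 -> substrate=0 bound=2 product=4
t=7: arr=0 -> substrate=0 bound=0 product=6
t=8: arr=3 -> substrate=0 bound=3 product=6
t=9: arr=2 -> substrate=2 bound=3 product=6
t=10: arr=0 -> substrate=2 bound=3 product=6
t=11: arr=1 -> substrate=0 bound=3 product=9
t=12: arr=3 -> substrate=3 bound=3 product=9
t=13: arr=3 -> substrate=6 bound=3 product=9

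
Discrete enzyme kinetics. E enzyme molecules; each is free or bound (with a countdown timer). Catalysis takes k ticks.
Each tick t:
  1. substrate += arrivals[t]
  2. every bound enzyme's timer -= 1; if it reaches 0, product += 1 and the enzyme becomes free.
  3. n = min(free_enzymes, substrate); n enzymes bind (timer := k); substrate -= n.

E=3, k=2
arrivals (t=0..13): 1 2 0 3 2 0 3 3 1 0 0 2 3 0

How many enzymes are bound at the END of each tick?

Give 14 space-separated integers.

Answer: 1 3 2 3 3 2 3 3 3 3 3 3 3 3

Derivation:
t=0: arr=1 -> substrate=0 bound=1 product=0
t=1: arr=2 -> substrate=0 bound=3 product=0
t=2: arr=0 -> substrate=0 bound=2 product=1
t=3: arr=3 -> substrate=0 bound=3 product=3
t=4: arr=2 -> substrate=2 bound=3 product=3
t=5: arr=0 -> substrate=0 bound=2 product=6
t=6: arr=3 -> substrate=2 bound=3 product=6
t=7: arr=3 -> substrate=3 bound=3 product=8
t=8: arr=1 -> substrate=3 bound=3 product=9
t=9: arr=0 -> substrate=1 bound=3 product=11
t=10: arr=0 -> substrate=0 bound=3 product=12
t=11: arr=2 -> substrate=0 bound=3 product=14
t=12: arr=3 -> substrate=2 bound=3 product=15
t=13: arr=0 -> substrate=0 bound=3 product=17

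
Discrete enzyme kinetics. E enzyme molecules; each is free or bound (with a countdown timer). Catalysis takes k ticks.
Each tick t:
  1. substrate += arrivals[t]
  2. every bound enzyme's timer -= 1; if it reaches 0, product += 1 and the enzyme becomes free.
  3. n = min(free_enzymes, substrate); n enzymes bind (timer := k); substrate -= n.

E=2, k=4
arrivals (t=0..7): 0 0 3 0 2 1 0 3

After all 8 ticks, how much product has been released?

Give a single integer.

t=0: arr=0 -> substrate=0 bound=0 product=0
t=1: arr=0 -> substrate=0 bound=0 product=0
t=2: arr=3 -> substrate=1 bound=2 product=0
t=3: arr=0 -> substrate=1 bound=2 product=0
t=4: arr=2 -> substrate=3 bound=2 product=0
t=5: arr=1 -> substrate=4 bound=2 product=0
t=6: arr=0 -> substrate=2 bound=2 product=2
t=7: arr=3 -> substrate=5 bound=2 product=2

Answer: 2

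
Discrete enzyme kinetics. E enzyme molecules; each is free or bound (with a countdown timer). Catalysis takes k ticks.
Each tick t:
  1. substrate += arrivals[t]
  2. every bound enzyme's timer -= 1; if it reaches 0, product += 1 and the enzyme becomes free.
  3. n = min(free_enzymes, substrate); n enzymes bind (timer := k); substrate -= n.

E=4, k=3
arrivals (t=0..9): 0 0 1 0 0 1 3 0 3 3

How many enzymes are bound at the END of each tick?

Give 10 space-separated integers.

Answer: 0 0 1 1 1 1 4 4 4 4

Derivation:
t=0: arr=0 -> substrate=0 bound=0 product=0
t=1: arr=0 -> substrate=0 bound=0 product=0
t=2: arr=1 -> substrate=0 bound=1 product=0
t=3: arr=0 -> substrate=0 bound=1 product=0
t=4: arr=0 -> substrate=0 bound=1 product=0
t=5: arr=1 -> substrate=0 bound=1 product=1
t=6: arr=3 -> substrate=0 bound=4 product=1
t=7: arr=0 -> substrate=0 bound=4 product=1
t=8: arr=3 -> substrate=2 bound=4 product=2
t=9: arr=3 -> substrate=2 bound=4 product=5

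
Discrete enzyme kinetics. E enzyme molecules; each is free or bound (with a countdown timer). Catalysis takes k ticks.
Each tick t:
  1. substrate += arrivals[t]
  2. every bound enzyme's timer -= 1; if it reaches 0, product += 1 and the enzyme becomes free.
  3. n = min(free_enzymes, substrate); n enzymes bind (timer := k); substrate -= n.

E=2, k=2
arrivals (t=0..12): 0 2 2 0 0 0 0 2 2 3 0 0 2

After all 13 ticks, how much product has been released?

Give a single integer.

Answer: 8

Derivation:
t=0: arr=0 -> substrate=0 bound=0 product=0
t=1: arr=2 -> substrate=0 bound=2 product=0
t=2: arr=2 -> substrate=2 bound=2 product=0
t=3: arr=0 -> substrate=0 bound=2 product=2
t=4: arr=0 -> substrate=0 bound=2 product=2
t=5: arr=0 -> substrate=0 bound=0 product=4
t=6: arr=0 -> substrate=0 bound=0 product=4
t=7: arr=2 -> substrate=0 bound=2 product=4
t=8: arr=2 -> substrate=2 bound=2 product=4
t=9: arr=3 -> substrate=3 bound=2 product=6
t=10: arr=0 -> substrate=3 bound=2 product=6
t=11: arr=0 -> substrate=1 bound=2 product=8
t=12: arr=2 -> substrate=3 bound=2 product=8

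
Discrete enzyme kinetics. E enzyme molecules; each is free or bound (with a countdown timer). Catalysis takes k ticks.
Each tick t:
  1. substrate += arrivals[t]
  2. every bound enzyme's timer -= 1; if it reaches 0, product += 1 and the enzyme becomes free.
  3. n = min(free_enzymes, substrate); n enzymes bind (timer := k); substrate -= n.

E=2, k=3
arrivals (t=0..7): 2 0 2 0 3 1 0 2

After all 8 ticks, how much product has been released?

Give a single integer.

Answer: 4

Derivation:
t=0: arr=2 -> substrate=0 bound=2 product=0
t=1: arr=0 -> substrate=0 bound=2 product=0
t=2: arr=2 -> substrate=2 bound=2 product=0
t=3: arr=0 -> substrate=0 bound=2 product=2
t=4: arr=3 -> substrate=3 bound=2 product=2
t=5: arr=1 -> substrate=4 bound=2 product=2
t=6: arr=0 -> substrate=2 bound=2 product=4
t=7: arr=2 -> substrate=4 bound=2 product=4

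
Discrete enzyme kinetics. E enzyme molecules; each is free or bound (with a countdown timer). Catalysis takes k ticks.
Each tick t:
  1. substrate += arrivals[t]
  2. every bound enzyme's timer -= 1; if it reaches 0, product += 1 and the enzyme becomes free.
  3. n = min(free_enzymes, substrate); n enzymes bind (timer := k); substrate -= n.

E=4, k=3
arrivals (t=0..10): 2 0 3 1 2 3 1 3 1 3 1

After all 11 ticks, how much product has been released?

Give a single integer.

t=0: arr=2 -> substrate=0 bound=2 product=0
t=1: arr=0 -> substrate=0 bound=2 product=0
t=2: arr=3 -> substrate=1 bound=4 product=0
t=3: arr=1 -> substrate=0 bound=4 product=2
t=4: arr=2 -> substrate=2 bound=4 product=2
t=5: arr=3 -> substrate=3 bound=4 product=4
t=6: arr=1 -> substrate=2 bound=4 product=6
t=7: arr=3 -> substrate=5 bound=4 product=6
t=8: arr=1 -> substrate=4 bound=4 product=8
t=9: arr=3 -> substrate=5 bound=4 product=10
t=10: arr=1 -> substrate=6 bound=4 product=10

Answer: 10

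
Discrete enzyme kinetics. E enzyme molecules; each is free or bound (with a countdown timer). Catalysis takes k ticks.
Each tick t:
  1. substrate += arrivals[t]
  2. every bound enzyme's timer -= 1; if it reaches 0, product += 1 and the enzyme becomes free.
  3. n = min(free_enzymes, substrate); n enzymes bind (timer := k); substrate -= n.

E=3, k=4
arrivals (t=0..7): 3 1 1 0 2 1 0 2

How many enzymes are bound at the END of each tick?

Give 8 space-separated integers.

t=0: arr=3 -> substrate=0 bound=3 product=0
t=1: arr=1 -> substrate=1 bound=3 product=0
t=2: arr=1 -> substrate=2 bound=3 product=0
t=3: arr=0 -> substrate=2 bound=3 product=0
t=4: arr=2 -> substrate=1 bound=3 product=3
t=5: arr=1 -> substrate=2 bound=3 product=3
t=6: arr=0 -> substrate=2 bound=3 product=3
t=7: arr=2 -> substrate=4 bound=3 product=3

Answer: 3 3 3 3 3 3 3 3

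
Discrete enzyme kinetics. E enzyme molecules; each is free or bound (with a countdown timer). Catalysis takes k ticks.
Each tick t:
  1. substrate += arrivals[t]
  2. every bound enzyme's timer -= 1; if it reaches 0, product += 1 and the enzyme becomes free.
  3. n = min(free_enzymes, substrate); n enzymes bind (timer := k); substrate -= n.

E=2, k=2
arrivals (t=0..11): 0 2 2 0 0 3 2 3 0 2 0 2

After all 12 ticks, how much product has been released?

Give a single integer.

Answer: 10

Derivation:
t=0: arr=0 -> substrate=0 bound=0 product=0
t=1: arr=2 -> substrate=0 bound=2 product=0
t=2: arr=2 -> substrate=2 bound=2 product=0
t=3: arr=0 -> substrate=0 bound=2 product=2
t=4: arr=0 -> substrate=0 bound=2 product=2
t=5: arr=3 -> substrate=1 bound=2 product=4
t=6: arr=2 -> substrate=3 bound=2 product=4
t=7: arr=3 -> substrate=4 bound=2 product=6
t=8: arr=0 -> substrate=4 bound=2 product=6
t=9: arr=2 -> substrate=4 bound=2 product=8
t=10: arr=0 -> substrate=4 bound=2 product=8
t=11: arr=2 -> substrate=4 bound=2 product=10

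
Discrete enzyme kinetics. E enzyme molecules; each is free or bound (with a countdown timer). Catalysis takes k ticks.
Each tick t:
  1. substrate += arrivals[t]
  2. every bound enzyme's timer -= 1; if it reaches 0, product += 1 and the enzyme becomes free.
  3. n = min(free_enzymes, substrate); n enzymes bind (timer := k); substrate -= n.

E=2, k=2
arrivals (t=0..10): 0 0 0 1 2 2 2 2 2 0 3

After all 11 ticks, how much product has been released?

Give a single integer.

t=0: arr=0 -> substrate=0 bound=0 product=0
t=1: arr=0 -> substrate=0 bound=0 product=0
t=2: arr=0 -> substrate=0 bound=0 product=0
t=3: arr=1 -> substrate=0 bound=1 product=0
t=4: arr=2 -> substrate=1 bound=2 product=0
t=5: arr=2 -> substrate=2 bound=2 product=1
t=6: arr=2 -> substrate=3 bound=2 product=2
t=7: arr=2 -> substrate=4 bound=2 product=3
t=8: arr=2 -> substrate=5 bound=2 product=4
t=9: arr=0 -> substrate=4 bound=2 product=5
t=10: arr=3 -> substrate=6 bound=2 product=6

Answer: 6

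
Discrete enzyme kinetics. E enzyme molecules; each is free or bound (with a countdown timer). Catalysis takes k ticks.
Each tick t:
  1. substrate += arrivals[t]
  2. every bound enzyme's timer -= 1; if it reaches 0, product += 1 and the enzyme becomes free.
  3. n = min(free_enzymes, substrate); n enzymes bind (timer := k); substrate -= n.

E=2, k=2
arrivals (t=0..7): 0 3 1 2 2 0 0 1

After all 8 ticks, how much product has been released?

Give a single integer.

t=0: arr=0 -> substrate=0 bound=0 product=0
t=1: arr=3 -> substrate=1 bound=2 product=0
t=2: arr=1 -> substrate=2 bound=2 product=0
t=3: arr=2 -> substrate=2 bound=2 product=2
t=4: arr=2 -> substrate=4 bound=2 product=2
t=5: arr=0 -> substrate=2 bound=2 product=4
t=6: arr=0 -> substrate=2 bound=2 product=4
t=7: arr=1 -> substrate=1 bound=2 product=6

Answer: 6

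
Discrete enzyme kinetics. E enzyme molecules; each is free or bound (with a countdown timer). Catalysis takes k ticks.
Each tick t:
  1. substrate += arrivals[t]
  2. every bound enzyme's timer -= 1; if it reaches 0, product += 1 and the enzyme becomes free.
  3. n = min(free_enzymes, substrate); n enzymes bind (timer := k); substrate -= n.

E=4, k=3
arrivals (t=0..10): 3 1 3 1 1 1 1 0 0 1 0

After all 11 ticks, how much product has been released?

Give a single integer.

Answer: 11

Derivation:
t=0: arr=3 -> substrate=0 bound=3 product=0
t=1: arr=1 -> substrate=0 bound=4 product=0
t=2: arr=3 -> substrate=3 bound=4 product=0
t=3: arr=1 -> substrate=1 bound=4 product=3
t=4: arr=1 -> substrate=1 bound=4 product=4
t=5: arr=1 -> substrate=2 bound=4 product=4
t=6: arr=1 -> substrate=0 bound=4 product=7
t=7: arr=0 -> substrate=0 bound=3 product=8
t=8: arr=0 -> substrate=0 bound=3 product=8
t=9: arr=1 -> substrate=0 bound=1 product=11
t=10: arr=0 -> substrate=0 bound=1 product=11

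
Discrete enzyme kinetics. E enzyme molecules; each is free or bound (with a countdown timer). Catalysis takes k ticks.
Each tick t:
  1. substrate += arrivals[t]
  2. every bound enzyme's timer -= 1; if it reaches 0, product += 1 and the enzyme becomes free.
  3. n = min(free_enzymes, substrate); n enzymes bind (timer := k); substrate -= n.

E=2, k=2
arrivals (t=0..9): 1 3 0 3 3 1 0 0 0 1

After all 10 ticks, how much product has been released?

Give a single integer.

t=0: arr=1 -> substrate=0 bound=1 product=0
t=1: arr=3 -> substrate=2 bound=2 product=0
t=2: arr=0 -> substrate=1 bound=2 product=1
t=3: arr=3 -> substrate=3 bound=2 product=2
t=4: arr=3 -> substrate=5 bound=2 product=3
t=5: arr=1 -> substrate=5 bound=2 product=4
t=6: arr=0 -> substrate=4 bound=2 product=5
t=7: arr=0 -> substrate=3 bound=2 product=6
t=8: arr=0 -> substrate=2 bound=2 product=7
t=9: arr=1 -> substrate=2 bound=2 product=8

Answer: 8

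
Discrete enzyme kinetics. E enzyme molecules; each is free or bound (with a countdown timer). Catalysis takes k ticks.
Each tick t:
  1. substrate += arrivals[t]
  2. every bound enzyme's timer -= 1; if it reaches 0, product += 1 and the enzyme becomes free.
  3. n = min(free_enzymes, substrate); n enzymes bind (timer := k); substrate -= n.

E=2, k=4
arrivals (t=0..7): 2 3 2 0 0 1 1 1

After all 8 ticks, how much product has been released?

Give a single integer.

Answer: 2

Derivation:
t=0: arr=2 -> substrate=0 bound=2 product=0
t=1: arr=3 -> substrate=3 bound=2 product=0
t=2: arr=2 -> substrate=5 bound=2 product=0
t=3: arr=0 -> substrate=5 bound=2 product=0
t=4: arr=0 -> substrate=3 bound=2 product=2
t=5: arr=1 -> substrate=4 bound=2 product=2
t=6: arr=1 -> substrate=5 bound=2 product=2
t=7: arr=1 -> substrate=6 bound=2 product=2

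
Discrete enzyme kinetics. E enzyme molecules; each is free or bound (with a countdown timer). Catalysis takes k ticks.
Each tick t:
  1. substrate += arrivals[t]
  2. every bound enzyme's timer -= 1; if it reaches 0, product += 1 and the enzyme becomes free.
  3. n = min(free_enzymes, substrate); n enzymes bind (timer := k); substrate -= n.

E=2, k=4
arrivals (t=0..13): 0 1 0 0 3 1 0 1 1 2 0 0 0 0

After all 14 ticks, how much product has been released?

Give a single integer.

Answer: 5

Derivation:
t=0: arr=0 -> substrate=0 bound=0 product=0
t=1: arr=1 -> substrate=0 bound=1 product=0
t=2: arr=0 -> substrate=0 bound=1 product=0
t=3: arr=0 -> substrate=0 bound=1 product=0
t=4: arr=3 -> substrate=2 bound=2 product=0
t=5: arr=1 -> substrate=2 bound=2 product=1
t=6: arr=0 -> substrate=2 bound=2 product=1
t=7: arr=1 -> substrate=3 bound=2 product=1
t=8: arr=1 -> substrate=3 bound=2 product=2
t=9: arr=2 -> substrate=4 bound=2 product=3
t=10: arr=0 -> substrate=4 bound=2 product=3
t=11: arr=0 -> substrate=4 bound=2 product=3
t=12: arr=0 -> substrate=3 bound=2 product=4
t=13: arr=0 -> substrate=2 bound=2 product=5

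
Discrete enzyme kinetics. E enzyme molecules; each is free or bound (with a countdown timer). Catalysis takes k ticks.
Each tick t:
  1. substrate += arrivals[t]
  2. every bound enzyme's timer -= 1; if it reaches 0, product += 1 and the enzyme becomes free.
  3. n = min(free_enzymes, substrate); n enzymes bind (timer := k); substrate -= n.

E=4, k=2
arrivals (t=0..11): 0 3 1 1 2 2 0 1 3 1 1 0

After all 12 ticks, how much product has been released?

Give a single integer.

t=0: arr=0 -> substrate=0 bound=0 product=0
t=1: arr=3 -> substrate=0 bound=3 product=0
t=2: arr=1 -> substrate=0 bound=4 product=0
t=3: arr=1 -> substrate=0 bound=2 product=3
t=4: arr=2 -> substrate=0 bound=3 product=4
t=5: arr=2 -> substrate=0 bound=4 product=5
t=6: arr=0 -> substrate=0 bound=2 product=7
t=7: arr=1 -> substrate=0 bound=1 product=9
t=8: arr=3 -> substrate=0 bound=4 product=9
t=9: arr=1 -> substrate=0 bound=4 product=10
t=10: arr=1 -> substrate=0 bound=2 product=13
t=11: arr=0 -> substrate=0 bound=1 product=14

Answer: 14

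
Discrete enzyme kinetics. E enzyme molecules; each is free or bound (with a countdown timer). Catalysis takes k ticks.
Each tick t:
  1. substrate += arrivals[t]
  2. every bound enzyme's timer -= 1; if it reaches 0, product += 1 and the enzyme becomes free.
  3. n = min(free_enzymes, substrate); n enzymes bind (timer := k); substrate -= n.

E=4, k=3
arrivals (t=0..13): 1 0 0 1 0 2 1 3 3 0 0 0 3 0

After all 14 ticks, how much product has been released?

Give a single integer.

t=0: arr=1 -> substrate=0 bound=1 product=0
t=1: arr=0 -> substrate=0 bound=1 product=0
t=2: arr=0 -> substrate=0 bound=1 product=0
t=3: arr=1 -> substrate=0 bound=1 product=1
t=4: arr=0 -> substrate=0 bound=1 product=1
t=5: arr=2 -> substrate=0 bound=3 product=1
t=6: arr=1 -> substrate=0 bound=3 product=2
t=7: arr=3 -> substrate=2 bound=4 product=2
t=8: arr=3 -> substrate=3 bound=4 product=4
t=9: arr=0 -> substrate=2 bound=4 product=5
t=10: arr=0 -> substrate=1 bound=4 product=6
t=11: arr=0 -> substrate=0 bound=3 product=8
t=12: arr=3 -> substrate=1 bound=4 product=9
t=13: arr=0 -> substrate=0 bound=4 product=10

Answer: 10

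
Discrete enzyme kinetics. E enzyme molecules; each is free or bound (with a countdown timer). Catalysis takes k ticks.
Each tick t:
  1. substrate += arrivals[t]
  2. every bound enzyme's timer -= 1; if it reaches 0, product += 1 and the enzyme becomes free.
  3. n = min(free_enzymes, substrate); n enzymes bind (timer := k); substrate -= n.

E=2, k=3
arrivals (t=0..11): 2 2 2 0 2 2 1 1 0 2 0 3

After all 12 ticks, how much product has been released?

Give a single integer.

Answer: 6

Derivation:
t=0: arr=2 -> substrate=0 bound=2 product=0
t=1: arr=2 -> substrate=2 bound=2 product=0
t=2: arr=2 -> substrate=4 bound=2 product=0
t=3: arr=0 -> substrate=2 bound=2 product=2
t=4: arr=2 -> substrate=4 bound=2 product=2
t=5: arr=2 -> substrate=6 bound=2 product=2
t=6: arr=1 -> substrate=5 bound=2 product=4
t=7: arr=1 -> substrate=6 bound=2 product=4
t=8: arr=0 -> substrate=6 bound=2 product=4
t=9: arr=2 -> substrate=6 bound=2 product=6
t=10: arr=0 -> substrate=6 bound=2 product=6
t=11: arr=3 -> substrate=9 bound=2 product=6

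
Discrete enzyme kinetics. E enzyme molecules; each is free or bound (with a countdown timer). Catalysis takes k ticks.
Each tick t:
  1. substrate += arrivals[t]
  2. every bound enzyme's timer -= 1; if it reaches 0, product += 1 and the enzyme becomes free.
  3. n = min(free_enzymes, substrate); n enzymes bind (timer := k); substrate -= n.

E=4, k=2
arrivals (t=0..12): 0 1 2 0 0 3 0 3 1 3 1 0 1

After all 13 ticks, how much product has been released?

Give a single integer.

Answer: 14

Derivation:
t=0: arr=0 -> substrate=0 bound=0 product=0
t=1: arr=1 -> substrate=0 bound=1 product=0
t=2: arr=2 -> substrate=0 bound=3 product=0
t=3: arr=0 -> substrate=0 bound=2 product=1
t=4: arr=0 -> substrate=0 bound=0 product=3
t=5: arr=3 -> substrate=0 bound=3 product=3
t=6: arr=0 -> substrate=0 bound=3 product=3
t=7: arr=3 -> substrate=0 bound=3 product=6
t=8: arr=1 -> substrate=0 bound=4 product=6
t=9: arr=3 -> substrate=0 bound=4 product=9
t=10: arr=1 -> substrate=0 bound=4 product=10
t=11: arr=0 -> substrate=0 bound=1 product=13
t=12: arr=1 -> substrate=0 bound=1 product=14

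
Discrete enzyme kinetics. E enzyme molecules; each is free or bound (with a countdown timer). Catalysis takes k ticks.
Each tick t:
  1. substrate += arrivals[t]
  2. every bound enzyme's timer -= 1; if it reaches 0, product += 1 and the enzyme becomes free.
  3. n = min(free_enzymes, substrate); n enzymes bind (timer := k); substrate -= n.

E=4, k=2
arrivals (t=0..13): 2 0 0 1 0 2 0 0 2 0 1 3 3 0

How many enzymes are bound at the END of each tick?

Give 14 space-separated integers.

t=0: arr=2 -> substrate=0 bound=2 product=0
t=1: arr=0 -> substrate=0 bound=2 product=0
t=2: arr=0 -> substrate=0 bound=0 product=2
t=3: arr=1 -> substrate=0 bound=1 product=2
t=4: arr=0 -> substrate=0 bound=1 product=2
t=5: arr=2 -> substrate=0 bound=2 product=3
t=6: arr=0 -> substrate=0 bound=2 product=3
t=7: arr=0 -> substrate=0 bound=0 product=5
t=8: arr=2 -> substrate=0 bound=2 product=5
t=9: arr=0 -> substrate=0 bound=2 product=5
t=10: arr=1 -> substrate=0 bound=1 product=7
t=11: arr=3 -> substrate=0 bound=4 product=7
t=12: arr=3 -> substrate=2 bound=4 product=8
t=13: arr=0 -> substrate=0 bound=3 product=11

Answer: 2 2 0 1 1 2 2 0 2 2 1 4 4 3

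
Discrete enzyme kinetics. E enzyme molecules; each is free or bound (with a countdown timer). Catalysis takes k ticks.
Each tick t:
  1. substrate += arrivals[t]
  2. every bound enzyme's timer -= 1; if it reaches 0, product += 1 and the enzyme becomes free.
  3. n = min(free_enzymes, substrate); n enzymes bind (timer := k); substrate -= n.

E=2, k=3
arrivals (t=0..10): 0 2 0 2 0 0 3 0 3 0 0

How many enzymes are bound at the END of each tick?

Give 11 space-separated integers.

Answer: 0 2 2 2 2 2 2 2 2 2 2

Derivation:
t=0: arr=0 -> substrate=0 bound=0 product=0
t=1: arr=2 -> substrate=0 bound=2 product=0
t=2: arr=0 -> substrate=0 bound=2 product=0
t=3: arr=2 -> substrate=2 bound=2 product=0
t=4: arr=0 -> substrate=0 bound=2 product=2
t=5: arr=0 -> substrate=0 bound=2 product=2
t=6: arr=3 -> substrate=3 bound=2 product=2
t=7: arr=0 -> substrate=1 bound=2 product=4
t=8: arr=3 -> substrate=4 bound=2 product=4
t=9: arr=0 -> substrate=4 bound=2 product=4
t=10: arr=0 -> substrate=2 bound=2 product=6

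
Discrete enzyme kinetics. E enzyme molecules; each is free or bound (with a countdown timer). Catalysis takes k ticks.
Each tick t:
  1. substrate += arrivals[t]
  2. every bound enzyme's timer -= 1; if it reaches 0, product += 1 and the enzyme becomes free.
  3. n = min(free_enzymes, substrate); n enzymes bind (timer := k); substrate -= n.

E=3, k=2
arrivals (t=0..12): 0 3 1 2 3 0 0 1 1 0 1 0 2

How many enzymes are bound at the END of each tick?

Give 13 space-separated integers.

Answer: 0 3 3 3 3 3 3 1 2 1 1 1 2

Derivation:
t=0: arr=0 -> substrate=0 bound=0 product=0
t=1: arr=3 -> substrate=0 bound=3 product=0
t=2: arr=1 -> substrate=1 bound=3 product=0
t=3: arr=2 -> substrate=0 bound=3 product=3
t=4: arr=3 -> substrate=3 bound=3 product=3
t=5: arr=0 -> substrate=0 bound=3 product=6
t=6: arr=0 -> substrate=0 bound=3 product=6
t=7: arr=1 -> substrate=0 bound=1 product=9
t=8: arr=1 -> substrate=0 bound=2 product=9
t=9: arr=0 -> substrate=0 bound=1 product=10
t=10: arr=1 -> substrate=0 bound=1 product=11
t=11: arr=0 -> substrate=0 bound=1 product=11
t=12: arr=2 -> substrate=0 bound=2 product=12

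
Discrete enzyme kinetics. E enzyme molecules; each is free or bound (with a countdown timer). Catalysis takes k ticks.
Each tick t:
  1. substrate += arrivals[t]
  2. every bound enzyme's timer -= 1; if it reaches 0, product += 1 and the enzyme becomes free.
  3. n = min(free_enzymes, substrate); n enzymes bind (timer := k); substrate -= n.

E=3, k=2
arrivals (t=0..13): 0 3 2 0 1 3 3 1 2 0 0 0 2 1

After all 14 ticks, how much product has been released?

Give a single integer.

Answer: 15

Derivation:
t=0: arr=0 -> substrate=0 bound=0 product=0
t=1: arr=3 -> substrate=0 bound=3 product=0
t=2: arr=2 -> substrate=2 bound=3 product=0
t=3: arr=0 -> substrate=0 bound=2 product=3
t=4: arr=1 -> substrate=0 bound=3 product=3
t=5: arr=3 -> substrate=1 bound=3 product=5
t=6: arr=3 -> substrate=3 bound=3 product=6
t=7: arr=1 -> substrate=2 bound=3 product=8
t=8: arr=2 -> substrate=3 bound=3 product=9
t=9: arr=0 -> substrate=1 bound=3 product=11
t=10: arr=0 -> substrate=0 bound=3 product=12
t=11: arr=0 -> substrate=0 bound=1 product=14
t=12: arr=2 -> substrate=0 bound=2 product=15
t=13: arr=1 -> substrate=0 bound=3 product=15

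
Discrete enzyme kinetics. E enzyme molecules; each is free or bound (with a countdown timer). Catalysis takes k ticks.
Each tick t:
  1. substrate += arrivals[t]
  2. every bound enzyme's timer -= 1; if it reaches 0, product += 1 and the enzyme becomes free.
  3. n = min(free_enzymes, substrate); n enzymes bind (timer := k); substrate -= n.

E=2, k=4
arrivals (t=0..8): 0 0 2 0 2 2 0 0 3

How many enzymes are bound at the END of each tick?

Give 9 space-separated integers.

Answer: 0 0 2 2 2 2 2 2 2

Derivation:
t=0: arr=0 -> substrate=0 bound=0 product=0
t=1: arr=0 -> substrate=0 bound=0 product=0
t=2: arr=2 -> substrate=0 bound=2 product=0
t=3: arr=0 -> substrate=0 bound=2 product=0
t=4: arr=2 -> substrate=2 bound=2 product=0
t=5: arr=2 -> substrate=4 bound=2 product=0
t=6: arr=0 -> substrate=2 bound=2 product=2
t=7: arr=0 -> substrate=2 bound=2 product=2
t=8: arr=3 -> substrate=5 bound=2 product=2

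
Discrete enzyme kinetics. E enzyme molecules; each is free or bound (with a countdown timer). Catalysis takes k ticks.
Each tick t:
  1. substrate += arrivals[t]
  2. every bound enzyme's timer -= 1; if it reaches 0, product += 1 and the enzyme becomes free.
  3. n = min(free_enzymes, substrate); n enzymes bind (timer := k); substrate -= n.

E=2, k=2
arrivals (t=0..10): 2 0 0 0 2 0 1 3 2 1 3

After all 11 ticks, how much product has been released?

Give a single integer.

Answer: 7

Derivation:
t=0: arr=2 -> substrate=0 bound=2 product=0
t=1: arr=0 -> substrate=0 bound=2 product=0
t=2: arr=0 -> substrate=0 bound=0 product=2
t=3: arr=0 -> substrate=0 bound=0 product=2
t=4: arr=2 -> substrate=0 bound=2 product=2
t=5: arr=0 -> substrate=0 bound=2 product=2
t=6: arr=1 -> substrate=0 bound=1 product=4
t=7: arr=3 -> substrate=2 bound=2 product=4
t=8: arr=2 -> substrate=3 bound=2 product=5
t=9: arr=1 -> substrate=3 bound=2 product=6
t=10: arr=3 -> substrate=5 bound=2 product=7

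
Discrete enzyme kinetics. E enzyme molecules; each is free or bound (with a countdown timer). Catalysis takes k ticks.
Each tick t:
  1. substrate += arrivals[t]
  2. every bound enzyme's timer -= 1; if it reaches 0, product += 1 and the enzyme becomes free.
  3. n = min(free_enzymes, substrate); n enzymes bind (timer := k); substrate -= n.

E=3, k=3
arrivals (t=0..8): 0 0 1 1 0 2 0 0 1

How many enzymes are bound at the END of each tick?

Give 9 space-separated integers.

Answer: 0 0 1 2 2 3 2 2 1

Derivation:
t=0: arr=0 -> substrate=0 bound=0 product=0
t=1: arr=0 -> substrate=0 bound=0 product=0
t=2: arr=1 -> substrate=0 bound=1 product=0
t=3: arr=1 -> substrate=0 bound=2 product=0
t=4: arr=0 -> substrate=0 bound=2 product=0
t=5: arr=2 -> substrate=0 bound=3 product=1
t=6: arr=0 -> substrate=0 bound=2 product=2
t=7: arr=0 -> substrate=0 bound=2 product=2
t=8: arr=1 -> substrate=0 bound=1 product=4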